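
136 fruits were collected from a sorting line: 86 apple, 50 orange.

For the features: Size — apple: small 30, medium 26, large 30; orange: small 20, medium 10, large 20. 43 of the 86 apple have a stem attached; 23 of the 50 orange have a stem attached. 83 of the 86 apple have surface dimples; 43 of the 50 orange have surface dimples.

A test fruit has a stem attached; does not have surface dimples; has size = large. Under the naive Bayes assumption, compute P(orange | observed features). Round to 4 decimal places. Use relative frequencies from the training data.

apple: (86/136) × (30/86) × (43/86) × (3/86) ≈ 0.00384747
orange: (50/136) × (20/50) × (23/50) × (7/50) ≈ 0.00947059
P(orange | x) = 0.00947059 / 0.01331806 ≈ 0.7111

0.7111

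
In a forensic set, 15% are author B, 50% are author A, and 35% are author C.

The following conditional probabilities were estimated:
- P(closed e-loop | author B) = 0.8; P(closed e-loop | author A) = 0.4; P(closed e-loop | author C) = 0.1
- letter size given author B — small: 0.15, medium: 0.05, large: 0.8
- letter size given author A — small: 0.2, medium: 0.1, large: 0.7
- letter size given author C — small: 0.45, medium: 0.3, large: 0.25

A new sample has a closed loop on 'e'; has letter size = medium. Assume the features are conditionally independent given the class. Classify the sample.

author B: 0.15 × 0.8 × 0.05 = 0.006
author A: 0.5 × 0.4 × 0.1 = 0.02
author C: 0.35 × 0.1 × 0.3 = 0.0105
Highest score → author A.

author A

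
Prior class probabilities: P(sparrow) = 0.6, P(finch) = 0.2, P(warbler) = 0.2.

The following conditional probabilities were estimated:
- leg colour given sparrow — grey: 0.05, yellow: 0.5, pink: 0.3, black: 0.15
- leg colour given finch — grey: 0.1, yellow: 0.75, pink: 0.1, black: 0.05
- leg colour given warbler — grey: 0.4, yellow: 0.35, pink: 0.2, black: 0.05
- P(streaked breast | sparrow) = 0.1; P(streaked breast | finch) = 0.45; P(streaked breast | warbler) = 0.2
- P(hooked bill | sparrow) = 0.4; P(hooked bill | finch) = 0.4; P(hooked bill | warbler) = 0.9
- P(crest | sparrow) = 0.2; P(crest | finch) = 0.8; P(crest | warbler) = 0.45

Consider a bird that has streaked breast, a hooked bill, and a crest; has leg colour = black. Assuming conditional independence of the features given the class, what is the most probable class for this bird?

sparrow: 0.6 × 0.15 × 0.1 × 0.4 × 0.2 = 0.00072
finch: 0.2 × 0.05 × 0.45 × 0.4 × 0.8 = 0.00144
warbler: 0.2 × 0.05 × 0.2 × 0.9 × 0.45 = 0.00081
Highest score → finch.

finch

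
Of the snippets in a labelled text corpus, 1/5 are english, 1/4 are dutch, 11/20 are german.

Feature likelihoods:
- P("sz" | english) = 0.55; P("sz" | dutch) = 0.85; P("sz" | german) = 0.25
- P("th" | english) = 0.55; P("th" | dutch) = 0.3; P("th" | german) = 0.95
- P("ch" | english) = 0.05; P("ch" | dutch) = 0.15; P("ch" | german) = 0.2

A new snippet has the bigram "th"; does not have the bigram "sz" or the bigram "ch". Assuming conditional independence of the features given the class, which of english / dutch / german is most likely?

english: 0.2 × (1−0.55) × 0.55 × (1−0.05) = 0.047025
dutch: 0.25 × (1−0.85) × 0.3 × (1−0.15) = 0.0095625
german: 0.55 × (1−0.25) × 0.95 × (1−0.2) = 0.3135
Highest score → german.

german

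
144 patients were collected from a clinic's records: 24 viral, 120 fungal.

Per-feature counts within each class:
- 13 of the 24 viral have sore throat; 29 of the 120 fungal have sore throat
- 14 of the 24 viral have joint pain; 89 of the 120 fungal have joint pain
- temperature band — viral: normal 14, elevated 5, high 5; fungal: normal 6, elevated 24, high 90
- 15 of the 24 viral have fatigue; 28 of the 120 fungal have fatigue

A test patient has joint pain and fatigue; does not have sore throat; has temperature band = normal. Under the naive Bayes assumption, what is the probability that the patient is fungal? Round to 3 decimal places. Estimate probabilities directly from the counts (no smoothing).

viral: (24/144) × (11/24) × (14/24) × (14/24) × (15/24) ≈ 0.0162459
fungal: (120/144) × (91/120) × (89/120) × (6/120) × (28/120) ≈ 0.00546807
P(fungal | x) = 0.00546807 / 0.02171397 ≈ 0.252

0.252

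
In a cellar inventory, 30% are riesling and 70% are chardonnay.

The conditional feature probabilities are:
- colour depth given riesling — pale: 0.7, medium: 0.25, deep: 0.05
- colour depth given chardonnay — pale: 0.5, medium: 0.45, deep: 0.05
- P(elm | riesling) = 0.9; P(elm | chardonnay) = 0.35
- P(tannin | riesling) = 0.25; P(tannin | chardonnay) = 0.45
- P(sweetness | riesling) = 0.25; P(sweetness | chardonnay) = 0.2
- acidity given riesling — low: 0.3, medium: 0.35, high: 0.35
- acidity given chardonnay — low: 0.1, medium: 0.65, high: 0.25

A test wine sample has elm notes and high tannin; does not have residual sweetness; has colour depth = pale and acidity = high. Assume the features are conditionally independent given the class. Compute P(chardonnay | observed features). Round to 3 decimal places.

0.471

riesling: 0.3 × 0.7 × 0.9 × 0.25 × (1−0.25) × 0.35 = 0.012403125
chardonnay: 0.7 × 0.5 × 0.35 × 0.45 × (1−0.2) × 0.25 = 0.011025
P(chardonnay | x) = 0.011025 / 0.023428125 ≈ 0.471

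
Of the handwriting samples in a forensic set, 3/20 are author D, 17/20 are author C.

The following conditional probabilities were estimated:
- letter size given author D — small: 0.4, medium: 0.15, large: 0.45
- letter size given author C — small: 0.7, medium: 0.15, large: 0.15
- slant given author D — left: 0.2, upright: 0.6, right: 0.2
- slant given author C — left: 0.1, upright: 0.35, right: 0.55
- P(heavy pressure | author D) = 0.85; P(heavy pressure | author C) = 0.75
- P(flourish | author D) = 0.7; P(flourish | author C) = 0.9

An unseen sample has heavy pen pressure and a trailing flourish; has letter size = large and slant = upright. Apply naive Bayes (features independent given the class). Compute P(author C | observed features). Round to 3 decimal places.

author D: 0.15 × 0.45 × 0.6 × 0.85 × 0.7 = 0.0240975
author C: 0.85 × 0.15 × 0.35 × 0.75 × 0.9 = 0.030121875
P(author C | x) = 0.030121875 / 0.054219375 ≈ 0.556

0.556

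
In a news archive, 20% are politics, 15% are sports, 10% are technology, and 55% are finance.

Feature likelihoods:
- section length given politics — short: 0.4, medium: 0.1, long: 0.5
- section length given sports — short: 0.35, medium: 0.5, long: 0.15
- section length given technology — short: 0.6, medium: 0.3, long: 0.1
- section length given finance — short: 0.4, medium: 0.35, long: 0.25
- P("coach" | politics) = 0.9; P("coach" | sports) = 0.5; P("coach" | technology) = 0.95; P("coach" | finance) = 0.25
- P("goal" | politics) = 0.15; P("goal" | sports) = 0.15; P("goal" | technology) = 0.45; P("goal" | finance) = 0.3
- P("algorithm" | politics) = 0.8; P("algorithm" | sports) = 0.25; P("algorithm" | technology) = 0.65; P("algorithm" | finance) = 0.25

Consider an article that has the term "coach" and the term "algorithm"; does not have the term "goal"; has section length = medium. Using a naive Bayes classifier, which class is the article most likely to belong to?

politics

politics: 0.2 × 0.1 × 0.9 × (1−0.15) × 0.8 = 0.01224
sports: 0.15 × 0.5 × 0.5 × (1−0.15) × 0.25 = 0.00796875
technology: 0.1 × 0.3 × 0.95 × (1−0.45) × 0.65 = 0.01018875
finance: 0.55 × 0.35 × 0.25 × (1−0.3) × 0.25 = 0.008421875
Highest score → politics.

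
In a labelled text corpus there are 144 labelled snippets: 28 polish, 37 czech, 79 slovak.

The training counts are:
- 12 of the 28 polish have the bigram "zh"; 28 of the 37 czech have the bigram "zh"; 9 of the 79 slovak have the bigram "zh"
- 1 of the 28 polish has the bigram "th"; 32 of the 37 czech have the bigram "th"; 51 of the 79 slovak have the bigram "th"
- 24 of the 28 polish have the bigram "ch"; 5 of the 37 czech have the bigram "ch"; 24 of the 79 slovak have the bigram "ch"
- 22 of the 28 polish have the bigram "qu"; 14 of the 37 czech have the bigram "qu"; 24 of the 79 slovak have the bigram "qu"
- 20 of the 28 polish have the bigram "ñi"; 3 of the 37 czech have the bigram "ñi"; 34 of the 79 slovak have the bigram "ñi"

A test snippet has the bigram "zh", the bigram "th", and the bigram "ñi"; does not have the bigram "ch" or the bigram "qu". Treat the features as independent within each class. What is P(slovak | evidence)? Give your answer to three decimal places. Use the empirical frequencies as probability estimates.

polish: (28/144) × (12/28) × (1/28) × (4/28) × (6/28) × (20/28) ≈ 0.0000650771
czech: (37/144) × (28/37) × (32/37) × (32/37) × (23/37) × (3/37) ≈ 0.00733057
slovak: (79/144) × (9/79) × (51/79) × (55/79) × (55/79) × (34/79) ≈ 0.00841678
P(slovak | x) = 0.00841678 / 0.0158124271 ≈ 0.532

0.532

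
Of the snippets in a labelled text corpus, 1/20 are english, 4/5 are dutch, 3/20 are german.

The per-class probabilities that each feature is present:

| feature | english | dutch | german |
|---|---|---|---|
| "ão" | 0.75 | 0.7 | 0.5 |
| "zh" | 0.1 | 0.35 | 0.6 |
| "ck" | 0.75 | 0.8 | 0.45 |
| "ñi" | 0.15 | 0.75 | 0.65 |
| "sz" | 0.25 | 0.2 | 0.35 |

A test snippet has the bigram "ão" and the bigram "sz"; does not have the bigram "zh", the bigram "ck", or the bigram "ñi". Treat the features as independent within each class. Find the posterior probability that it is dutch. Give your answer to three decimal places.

0.488

english: 0.05 × 0.75 × (1−0.1) × (1−0.75) × (1−0.15) × 0.25 = 0.00179296875
dutch: 0.8 × 0.7 × (1−0.35) × (1−0.8) × (1−0.75) × 0.2 = 0.00364
german: 0.15 × 0.5 × (1−0.6) × (1−0.45) × (1−0.65) × 0.35 = 0.00202125
P(dutch | x) = 0.00364 / 0.00745421875 ≈ 0.488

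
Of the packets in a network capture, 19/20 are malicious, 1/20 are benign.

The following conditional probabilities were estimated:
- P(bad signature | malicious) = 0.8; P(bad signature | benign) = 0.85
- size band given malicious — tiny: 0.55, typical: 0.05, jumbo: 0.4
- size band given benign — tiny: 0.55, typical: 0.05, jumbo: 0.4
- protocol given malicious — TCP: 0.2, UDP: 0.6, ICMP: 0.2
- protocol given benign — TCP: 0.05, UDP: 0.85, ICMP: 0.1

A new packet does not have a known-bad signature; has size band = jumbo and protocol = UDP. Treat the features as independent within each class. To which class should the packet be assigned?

malicious

malicious: 0.95 × (1−0.8) × 0.4 × 0.6 = 0.0456
benign: 0.05 × (1−0.85) × 0.4 × 0.85 = 0.00255
Highest score → malicious.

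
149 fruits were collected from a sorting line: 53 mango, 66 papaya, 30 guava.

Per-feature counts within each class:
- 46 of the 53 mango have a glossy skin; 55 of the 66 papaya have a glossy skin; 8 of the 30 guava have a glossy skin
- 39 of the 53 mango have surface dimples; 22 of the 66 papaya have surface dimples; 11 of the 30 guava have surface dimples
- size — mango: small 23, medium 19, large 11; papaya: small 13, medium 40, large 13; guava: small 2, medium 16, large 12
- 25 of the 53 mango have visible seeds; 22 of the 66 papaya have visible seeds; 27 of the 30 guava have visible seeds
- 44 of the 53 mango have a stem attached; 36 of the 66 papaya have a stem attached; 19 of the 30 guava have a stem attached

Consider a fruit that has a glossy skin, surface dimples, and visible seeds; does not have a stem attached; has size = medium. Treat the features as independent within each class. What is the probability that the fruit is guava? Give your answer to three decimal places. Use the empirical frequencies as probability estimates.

0.163

mango: (53/149) × (46/53) × (39/53) × (19/53) × (25/53) × (9/53) ≈ 0.00652332
papaya: (66/149) × (55/66) × (22/66) × (40/66) × (22/66) × (30/66) ≈ 0.0112987
guava: (30/149) × (8/30) × (11/30) × (16/30) × (27/30) × (11/30) ≈ 0.00346488
P(guava | x) = 0.00346488 / 0.0212869 ≈ 0.163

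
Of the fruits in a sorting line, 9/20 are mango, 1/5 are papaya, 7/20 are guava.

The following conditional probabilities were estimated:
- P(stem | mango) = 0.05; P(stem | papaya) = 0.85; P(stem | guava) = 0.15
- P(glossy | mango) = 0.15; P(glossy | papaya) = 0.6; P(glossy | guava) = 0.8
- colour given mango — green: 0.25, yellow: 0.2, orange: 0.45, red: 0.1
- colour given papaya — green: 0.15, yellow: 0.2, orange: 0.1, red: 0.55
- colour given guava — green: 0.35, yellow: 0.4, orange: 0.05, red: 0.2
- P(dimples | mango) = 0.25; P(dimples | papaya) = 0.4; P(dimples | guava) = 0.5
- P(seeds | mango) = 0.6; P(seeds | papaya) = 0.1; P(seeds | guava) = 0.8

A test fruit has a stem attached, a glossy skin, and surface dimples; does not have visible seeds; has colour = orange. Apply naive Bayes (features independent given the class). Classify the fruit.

mango: 0.45 × 0.05 × 0.15 × 0.45 × 0.25 × (1−0.6) = 0.000151875
papaya: 0.2 × 0.85 × 0.6 × 0.1 × 0.4 × (1−0.1) = 0.003672
guava: 0.35 × 0.15 × 0.8 × 0.05 × 0.5 × (1−0.8) = 0.00021
Highest score → papaya.

papaya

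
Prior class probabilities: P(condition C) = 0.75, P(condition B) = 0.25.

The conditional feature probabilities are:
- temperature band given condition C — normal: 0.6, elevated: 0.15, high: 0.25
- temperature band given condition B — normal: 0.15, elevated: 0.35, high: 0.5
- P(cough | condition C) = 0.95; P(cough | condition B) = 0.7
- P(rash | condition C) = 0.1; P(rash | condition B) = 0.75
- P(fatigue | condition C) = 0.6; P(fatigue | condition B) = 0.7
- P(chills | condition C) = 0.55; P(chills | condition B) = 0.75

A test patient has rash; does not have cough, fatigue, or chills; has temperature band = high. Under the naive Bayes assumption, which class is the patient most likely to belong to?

condition C: 0.75 × 0.25 × (1−0.95) × 0.1 × (1−0.6) × (1−0.55) = 0.00016875
condition B: 0.25 × 0.5 × (1−0.7) × 0.75 × (1−0.7) × (1−0.75) = 0.002109375
Highest score → condition B.

condition B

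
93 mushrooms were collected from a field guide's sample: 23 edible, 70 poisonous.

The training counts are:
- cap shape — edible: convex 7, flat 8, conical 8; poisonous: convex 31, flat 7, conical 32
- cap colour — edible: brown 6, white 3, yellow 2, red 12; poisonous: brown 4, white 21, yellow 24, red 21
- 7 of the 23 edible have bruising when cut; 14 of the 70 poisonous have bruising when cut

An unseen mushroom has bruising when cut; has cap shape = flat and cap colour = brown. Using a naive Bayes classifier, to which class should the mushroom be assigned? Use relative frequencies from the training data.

edible: (23/93) × (8/23) × (6/23) × (7/23) ≈ 0.00682968
poisonous: (70/93) × (7/70) × (4/70) × (14/70) ≈ 0.000860215
Highest score → edible.

edible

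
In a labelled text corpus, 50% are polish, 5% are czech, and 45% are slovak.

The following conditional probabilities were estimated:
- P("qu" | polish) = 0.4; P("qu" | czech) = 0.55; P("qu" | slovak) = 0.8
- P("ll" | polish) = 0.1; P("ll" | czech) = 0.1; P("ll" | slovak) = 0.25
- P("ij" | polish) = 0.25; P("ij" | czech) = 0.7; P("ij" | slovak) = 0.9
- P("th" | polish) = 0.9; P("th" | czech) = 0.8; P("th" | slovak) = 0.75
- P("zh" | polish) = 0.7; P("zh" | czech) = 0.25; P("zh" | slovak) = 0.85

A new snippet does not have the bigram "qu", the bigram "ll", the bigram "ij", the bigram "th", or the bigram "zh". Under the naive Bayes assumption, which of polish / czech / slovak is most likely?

polish

polish: 0.5 × (1−0.4) × (1−0.1) × (1−0.25) × (1−0.9) × (1−0.7) = 0.006075
czech: 0.05 × (1−0.55) × (1−0.1) × (1−0.7) × (1−0.8) × (1−0.25) = 0.00091125
slovak: 0.45 × (1−0.8) × (1−0.25) × (1−0.9) × (1−0.75) × (1−0.85) = 0.000253125
Highest score → polish.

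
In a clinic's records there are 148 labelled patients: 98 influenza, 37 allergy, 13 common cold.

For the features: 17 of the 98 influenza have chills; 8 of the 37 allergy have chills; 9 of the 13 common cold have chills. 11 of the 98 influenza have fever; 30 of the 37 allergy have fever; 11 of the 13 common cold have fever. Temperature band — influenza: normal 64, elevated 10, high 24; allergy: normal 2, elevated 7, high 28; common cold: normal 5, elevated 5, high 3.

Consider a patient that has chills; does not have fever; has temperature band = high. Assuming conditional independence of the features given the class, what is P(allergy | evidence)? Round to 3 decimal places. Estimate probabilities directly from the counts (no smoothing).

0.222

influenza: (98/148) × (17/98) × (87/98) × (24/98) ≈ 0.0249727
allergy: (37/148) × (8/37) × (7/37) × (28/37) ≈ 0.00773893
common cold: (13/148) × (9/13) × (2/13) × (3/13) ≈ 0.00215896
P(allergy | x) = 0.00773893 / 0.03487059 ≈ 0.222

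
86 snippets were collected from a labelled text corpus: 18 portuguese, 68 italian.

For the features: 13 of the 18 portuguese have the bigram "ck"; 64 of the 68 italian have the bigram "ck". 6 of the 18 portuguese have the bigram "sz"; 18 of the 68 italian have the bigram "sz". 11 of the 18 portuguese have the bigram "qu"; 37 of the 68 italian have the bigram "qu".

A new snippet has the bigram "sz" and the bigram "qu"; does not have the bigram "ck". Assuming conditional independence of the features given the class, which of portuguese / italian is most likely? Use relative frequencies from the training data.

portuguese: (18/86) × (5/18) × (6/18) × (11/18) ≈ 0.0118432
italian: (68/86) × (4/68) × (18/68) × (37/68) ≈ 0.00669912
Highest score → portuguese.

portuguese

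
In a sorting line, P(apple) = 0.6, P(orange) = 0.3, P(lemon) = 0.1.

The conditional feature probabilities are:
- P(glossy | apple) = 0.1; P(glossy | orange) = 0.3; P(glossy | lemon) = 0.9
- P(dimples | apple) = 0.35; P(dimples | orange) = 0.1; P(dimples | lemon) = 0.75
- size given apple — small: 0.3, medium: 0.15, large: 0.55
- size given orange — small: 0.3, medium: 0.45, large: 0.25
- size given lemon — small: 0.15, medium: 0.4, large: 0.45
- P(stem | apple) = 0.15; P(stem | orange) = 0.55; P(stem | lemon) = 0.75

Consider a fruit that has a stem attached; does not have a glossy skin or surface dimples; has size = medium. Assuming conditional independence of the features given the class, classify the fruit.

orange

apple: 0.6 × (1−0.1) × (1−0.35) × 0.15 × 0.15 = 0.0078975
orange: 0.3 × (1−0.3) × (1−0.1) × 0.45 × 0.55 = 0.0467775
lemon: 0.1 × (1−0.9) × (1−0.75) × 0.4 × 0.75 = 0.00075
Highest score → orange.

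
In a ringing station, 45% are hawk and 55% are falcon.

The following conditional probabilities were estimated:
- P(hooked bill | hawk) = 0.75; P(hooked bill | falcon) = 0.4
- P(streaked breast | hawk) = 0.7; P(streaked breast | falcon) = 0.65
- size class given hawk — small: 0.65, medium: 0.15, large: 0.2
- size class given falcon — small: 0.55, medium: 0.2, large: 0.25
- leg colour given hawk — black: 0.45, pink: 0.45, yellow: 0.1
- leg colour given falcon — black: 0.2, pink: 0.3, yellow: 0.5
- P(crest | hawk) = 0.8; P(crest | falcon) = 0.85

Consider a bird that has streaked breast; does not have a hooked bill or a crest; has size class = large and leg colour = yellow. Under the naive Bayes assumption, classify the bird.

hawk: 0.45 × (1−0.75) × 0.7 × 0.2 × 0.1 × (1−0.8) = 0.000315
falcon: 0.55 × (1−0.4) × 0.65 × 0.25 × 0.5 × (1−0.85) = 0.004021875
Highest score → falcon.

falcon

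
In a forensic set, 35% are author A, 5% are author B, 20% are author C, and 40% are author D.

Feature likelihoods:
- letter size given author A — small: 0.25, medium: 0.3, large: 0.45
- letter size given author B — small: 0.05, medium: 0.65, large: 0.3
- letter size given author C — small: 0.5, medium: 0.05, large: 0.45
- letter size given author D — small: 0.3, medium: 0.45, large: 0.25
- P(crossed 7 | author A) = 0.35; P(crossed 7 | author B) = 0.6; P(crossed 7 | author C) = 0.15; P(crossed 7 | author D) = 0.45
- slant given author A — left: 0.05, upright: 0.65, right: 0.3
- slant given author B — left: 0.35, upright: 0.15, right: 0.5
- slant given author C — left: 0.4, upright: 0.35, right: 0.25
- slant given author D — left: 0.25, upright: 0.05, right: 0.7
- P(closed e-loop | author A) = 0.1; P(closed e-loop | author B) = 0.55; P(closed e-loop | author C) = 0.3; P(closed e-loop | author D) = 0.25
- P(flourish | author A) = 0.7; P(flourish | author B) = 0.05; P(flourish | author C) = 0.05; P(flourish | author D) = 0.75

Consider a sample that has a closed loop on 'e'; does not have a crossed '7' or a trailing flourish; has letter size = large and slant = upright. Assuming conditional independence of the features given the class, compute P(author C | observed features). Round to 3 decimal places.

0.743

author A: 0.35 × 0.45 × (1−0.35) × 0.65 × 0.1 × (1−0.7) = 0.0019963125
author B: 0.05 × 0.3 × (1−0.6) × 0.15 × 0.55 × (1−0.05) = 0.00047025
author C: 0.2 × 0.45 × (1−0.15) × 0.35 × 0.3 × (1−0.05) = 0.007630875
author D: 0.4 × 0.25 × (1−0.45) × 0.05 × 0.25 × (1−0.75) = 0.000171875
P(author C | x) = 0.007630875 / 0.0102693125 ≈ 0.743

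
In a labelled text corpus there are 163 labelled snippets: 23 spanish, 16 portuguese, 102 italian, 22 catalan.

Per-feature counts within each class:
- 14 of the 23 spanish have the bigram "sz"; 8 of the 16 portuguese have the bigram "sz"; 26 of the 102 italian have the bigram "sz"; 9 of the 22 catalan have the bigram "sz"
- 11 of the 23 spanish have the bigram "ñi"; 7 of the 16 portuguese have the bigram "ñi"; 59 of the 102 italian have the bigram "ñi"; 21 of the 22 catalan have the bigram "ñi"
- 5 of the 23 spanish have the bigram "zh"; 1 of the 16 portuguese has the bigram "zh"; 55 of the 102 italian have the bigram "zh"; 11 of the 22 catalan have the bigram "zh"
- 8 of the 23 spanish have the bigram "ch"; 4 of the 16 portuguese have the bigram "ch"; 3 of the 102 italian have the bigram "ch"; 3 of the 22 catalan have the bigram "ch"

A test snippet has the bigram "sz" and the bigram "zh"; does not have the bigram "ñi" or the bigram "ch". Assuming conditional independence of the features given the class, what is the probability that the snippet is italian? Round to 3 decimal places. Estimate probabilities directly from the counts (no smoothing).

0.801

spanish: (23/163) × (14/23) × (12/23) × (5/23) × (15/23) ≈ 0.0063533
portuguese: (16/163) × (8/16) × (9/16) × (1/16) × (12/16) ≈ 0.0012941
italian: (102/163) × (26/102) × (43/102) × (55/102) × (99/102) ≈ 0.0351926
catalan: (22/163) × (9/22) × (1/22) × (11/22) × (19/22) ≈ 0.00108376
P(italian | x) = 0.0351926 / 0.04392376 ≈ 0.801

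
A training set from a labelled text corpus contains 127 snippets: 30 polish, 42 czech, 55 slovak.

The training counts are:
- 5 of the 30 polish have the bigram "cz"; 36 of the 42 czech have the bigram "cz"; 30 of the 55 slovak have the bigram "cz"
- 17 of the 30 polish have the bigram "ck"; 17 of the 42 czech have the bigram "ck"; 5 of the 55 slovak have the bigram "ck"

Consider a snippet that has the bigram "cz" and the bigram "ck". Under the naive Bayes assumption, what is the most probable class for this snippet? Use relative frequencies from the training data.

polish: (30/127) × (5/30) × (17/30) ≈ 0.0223097
czech: (42/127) × (36/42) × (17/42) ≈ 0.114736
slovak: (55/127) × (30/55) × (5/55) ≈ 0.0214746
Highest score → czech.

czech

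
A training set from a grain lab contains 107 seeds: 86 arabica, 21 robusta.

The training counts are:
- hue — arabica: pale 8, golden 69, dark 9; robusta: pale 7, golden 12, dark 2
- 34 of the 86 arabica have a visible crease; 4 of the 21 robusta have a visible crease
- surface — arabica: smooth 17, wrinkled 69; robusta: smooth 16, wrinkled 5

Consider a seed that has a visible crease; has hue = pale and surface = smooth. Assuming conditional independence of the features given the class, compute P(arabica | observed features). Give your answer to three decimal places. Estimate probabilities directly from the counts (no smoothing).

arabica: (86/107) × (8/86) × (34/86) × (17/86) ≈ 0.00584302
robusta: (21/107) × (7/21) × (4/21) × (16/21) ≈ 0.00949414
P(arabica | x) = 0.00584302 / 0.01533716 ≈ 0.381

0.381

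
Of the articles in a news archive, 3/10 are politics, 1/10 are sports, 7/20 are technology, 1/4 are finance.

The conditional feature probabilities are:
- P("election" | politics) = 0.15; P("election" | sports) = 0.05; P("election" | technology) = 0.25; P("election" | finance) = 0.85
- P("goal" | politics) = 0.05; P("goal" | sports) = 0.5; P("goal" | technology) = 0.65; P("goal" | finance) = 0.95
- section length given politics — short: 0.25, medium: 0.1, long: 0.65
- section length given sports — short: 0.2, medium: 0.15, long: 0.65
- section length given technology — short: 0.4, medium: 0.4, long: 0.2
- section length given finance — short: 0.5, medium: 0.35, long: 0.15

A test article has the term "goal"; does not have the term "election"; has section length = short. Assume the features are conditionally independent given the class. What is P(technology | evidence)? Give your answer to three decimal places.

politics: 0.3 × (1−0.15) × 0.05 × 0.25 = 0.0031875
sports: 0.1 × (1−0.05) × 0.5 × 0.2 = 0.0095
technology: 0.35 × (1−0.25) × 0.65 × 0.4 = 0.06825
finance: 0.25 × (1−0.85) × 0.95 × 0.5 = 0.0178125
P(technology | x) = 0.06825 / 0.09875 ≈ 0.691

0.691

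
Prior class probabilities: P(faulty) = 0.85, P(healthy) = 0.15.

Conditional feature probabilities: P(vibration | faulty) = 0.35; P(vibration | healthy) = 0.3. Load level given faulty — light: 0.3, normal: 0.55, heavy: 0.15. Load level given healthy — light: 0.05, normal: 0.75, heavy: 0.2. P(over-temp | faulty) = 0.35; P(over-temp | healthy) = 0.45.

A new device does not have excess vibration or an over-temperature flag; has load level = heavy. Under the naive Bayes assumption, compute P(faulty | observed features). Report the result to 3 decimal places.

0.823

faulty: 0.85 × (1−0.35) × 0.15 × (1−0.35) = 0.05386875
healthy: 0.15 × (1−0.3) × 0.2 × (1−0.45) = 0.01155
P(faulty | x) = 0.05386875 / 0.06541875 ≈ 0.823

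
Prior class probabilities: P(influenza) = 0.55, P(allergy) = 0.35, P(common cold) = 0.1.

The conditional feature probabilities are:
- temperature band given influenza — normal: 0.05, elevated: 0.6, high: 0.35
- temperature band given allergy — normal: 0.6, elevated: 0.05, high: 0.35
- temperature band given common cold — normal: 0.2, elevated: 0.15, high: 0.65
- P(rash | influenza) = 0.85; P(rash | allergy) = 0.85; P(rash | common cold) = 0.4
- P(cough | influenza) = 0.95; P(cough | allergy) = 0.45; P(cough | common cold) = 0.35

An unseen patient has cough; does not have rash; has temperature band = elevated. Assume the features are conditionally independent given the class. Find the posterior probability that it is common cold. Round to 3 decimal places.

influenza: 0.55 × 0.6 × (1−0.85) × 0.95 = 0.047025
allergy: 0.35 × 0.05 × (1−0.85) × 0.45 = 0.00118125
common cold: 0.1 × 0.15 × (1−0.4) × 0.35 = 0.00315
P(common cold | x) = 0.00315 / 0.05135625 ≈ 0.061

0.061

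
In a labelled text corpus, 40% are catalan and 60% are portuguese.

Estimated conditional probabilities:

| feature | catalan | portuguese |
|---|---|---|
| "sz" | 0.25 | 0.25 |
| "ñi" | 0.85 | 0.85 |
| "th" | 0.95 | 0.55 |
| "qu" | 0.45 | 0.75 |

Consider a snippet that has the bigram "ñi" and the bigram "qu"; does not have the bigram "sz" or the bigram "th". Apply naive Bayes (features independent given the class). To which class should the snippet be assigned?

catalan: 0.4 × (1−0.25) × 0.85 × (1−0.95) × 0.45 = 0.0057375
portuguese: 0.6 × (1−0.25) × 0.85 × (1−0.55) × 0.75 = 0.12909375
Highest score → portuguese.

portuguese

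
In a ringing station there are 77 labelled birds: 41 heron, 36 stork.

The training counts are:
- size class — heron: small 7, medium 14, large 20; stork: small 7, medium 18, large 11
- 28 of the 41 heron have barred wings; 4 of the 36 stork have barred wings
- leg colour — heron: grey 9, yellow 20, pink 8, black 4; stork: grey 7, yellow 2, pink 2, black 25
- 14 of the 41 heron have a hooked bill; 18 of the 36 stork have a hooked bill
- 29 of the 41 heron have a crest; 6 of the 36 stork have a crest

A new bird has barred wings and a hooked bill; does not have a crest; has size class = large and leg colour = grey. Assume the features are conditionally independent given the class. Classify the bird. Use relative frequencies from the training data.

heron: (41/77) × (20/41) × (28/41) × (9/41) × (14/41) × (12/41) ≈ 0.00389147
stork: (36/77) × (11/36) × (4/36) × (7/36) × (18/36) × (30/36) ≈ 0.00128601
Highest score → heron.

heron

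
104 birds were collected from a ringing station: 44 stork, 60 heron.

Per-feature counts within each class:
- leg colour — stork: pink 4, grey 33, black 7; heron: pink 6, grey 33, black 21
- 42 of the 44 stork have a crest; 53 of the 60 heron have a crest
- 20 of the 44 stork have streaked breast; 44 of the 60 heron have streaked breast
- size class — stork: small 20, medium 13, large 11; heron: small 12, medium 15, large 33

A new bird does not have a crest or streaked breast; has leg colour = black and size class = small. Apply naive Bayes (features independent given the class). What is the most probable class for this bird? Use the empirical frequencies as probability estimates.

stork: (44/104) × (7/44) × (2/44) × (24/44) × (20/44) ≈ 0.000758539
heron: (60/104) × (21/60) × (7/60) × (16/60) × (12/60) ≈ 0.00125641
Highest score → heron.

heron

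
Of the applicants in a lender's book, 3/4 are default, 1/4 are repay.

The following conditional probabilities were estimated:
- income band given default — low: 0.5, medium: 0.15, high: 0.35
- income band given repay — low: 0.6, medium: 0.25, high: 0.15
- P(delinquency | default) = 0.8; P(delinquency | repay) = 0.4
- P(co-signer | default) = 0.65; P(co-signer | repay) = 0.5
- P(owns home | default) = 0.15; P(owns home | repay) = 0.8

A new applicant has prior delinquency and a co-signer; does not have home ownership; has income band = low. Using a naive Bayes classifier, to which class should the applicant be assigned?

default: 0.75 × 0.5 × 0.8 × 0.65 × (1−0.15) = 0.16575
repay: 0.25 × 0.6 × 0.4 × 0.5 × (1−0.8) = 0.006
Highest score → default.

default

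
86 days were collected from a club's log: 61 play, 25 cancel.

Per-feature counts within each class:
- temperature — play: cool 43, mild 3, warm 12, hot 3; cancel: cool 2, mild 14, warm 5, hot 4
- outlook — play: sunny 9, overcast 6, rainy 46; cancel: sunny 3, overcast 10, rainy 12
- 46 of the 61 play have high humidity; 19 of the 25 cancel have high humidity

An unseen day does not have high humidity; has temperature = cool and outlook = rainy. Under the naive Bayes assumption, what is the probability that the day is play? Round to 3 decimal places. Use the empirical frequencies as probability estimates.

play: (61/86) × (43/61) × (46/61) × (15/61) ≈ 0.092717
cancel: (25/86) × (2/25) × (12/25) × (6/25) ≈ 0.00267907
P(play | x) = 0.092717 / 0.09539607 ≈ 0.972

0.972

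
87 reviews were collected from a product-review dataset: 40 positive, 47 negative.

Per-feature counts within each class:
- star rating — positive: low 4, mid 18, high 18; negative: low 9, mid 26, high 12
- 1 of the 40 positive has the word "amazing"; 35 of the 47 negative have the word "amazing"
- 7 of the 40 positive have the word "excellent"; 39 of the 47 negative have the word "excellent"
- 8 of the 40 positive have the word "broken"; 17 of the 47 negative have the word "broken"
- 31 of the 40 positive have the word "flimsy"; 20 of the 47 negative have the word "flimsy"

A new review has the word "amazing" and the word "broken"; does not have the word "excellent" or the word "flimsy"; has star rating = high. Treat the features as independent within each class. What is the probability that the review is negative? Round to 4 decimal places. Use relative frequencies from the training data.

0.9498

positive: (40/87) × (18/40) × (1/40) × (33/40) × (8/40) × (9/40) ≈ 0.000192026
negative: (47/87) × (12/47) × (35/47) × (8/47) × (17/47) × (27/47) ≈ 0.0036328
P(negative | x) = 0.0036328 / 0.003824826 ≈ 0.9498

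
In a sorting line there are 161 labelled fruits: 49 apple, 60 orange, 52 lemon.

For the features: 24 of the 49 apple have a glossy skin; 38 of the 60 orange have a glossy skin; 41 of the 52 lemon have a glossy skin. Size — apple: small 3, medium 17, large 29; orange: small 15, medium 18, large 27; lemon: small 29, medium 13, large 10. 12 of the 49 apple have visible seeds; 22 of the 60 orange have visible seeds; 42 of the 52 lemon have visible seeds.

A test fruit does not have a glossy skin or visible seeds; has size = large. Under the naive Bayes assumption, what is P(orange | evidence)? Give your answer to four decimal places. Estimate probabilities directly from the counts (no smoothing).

0.3513

apple: (49/161) × (25/49) × (29/49) × (37/49) ≈ 0.069394
orange: (60/161) × (22/60) × (27/60) × (38/60) ≈ 0.0389441
lemon: (52/161) × (11/52) × (10/52) × (10/52) ≈ 0.00252674
P(orange | x) = 0.0389441 / 0.11086484 ≈ 0.3513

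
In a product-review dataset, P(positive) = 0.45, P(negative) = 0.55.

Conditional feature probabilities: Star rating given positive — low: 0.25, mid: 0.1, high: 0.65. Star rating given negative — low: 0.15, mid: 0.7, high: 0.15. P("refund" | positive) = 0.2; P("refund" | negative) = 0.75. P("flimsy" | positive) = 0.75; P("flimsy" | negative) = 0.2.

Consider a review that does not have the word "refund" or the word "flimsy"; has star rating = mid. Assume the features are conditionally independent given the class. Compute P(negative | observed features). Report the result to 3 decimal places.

0.895

positive: 0.45 × 0.1 × (1−0.2) × (1−0.75) = 0.009
negative: 0.55 × 0.7 × (1−0.75) × (1−0.2) = 0.077
P(negative | x) = 0.077 / 0.086 ≈ 0.895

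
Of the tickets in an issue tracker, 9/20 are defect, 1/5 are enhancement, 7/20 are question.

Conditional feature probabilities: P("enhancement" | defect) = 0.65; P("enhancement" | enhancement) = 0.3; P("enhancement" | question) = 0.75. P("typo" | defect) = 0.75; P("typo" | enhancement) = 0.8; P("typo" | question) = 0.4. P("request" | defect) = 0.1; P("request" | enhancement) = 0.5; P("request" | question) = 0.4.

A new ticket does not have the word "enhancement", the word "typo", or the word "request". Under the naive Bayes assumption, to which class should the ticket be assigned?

defect

defect: 0.45 × (1−0.65) × (1−0.75) × (1−0.1) = 0.0354375
enhancement: 0.2 × (1−0.3) × (1−0.8) × (1−0.5) = 0.014
question: 0.35 × (1−0.75) × (1−0.4) × (1−0.4) = 0.0315
Highest score → defect.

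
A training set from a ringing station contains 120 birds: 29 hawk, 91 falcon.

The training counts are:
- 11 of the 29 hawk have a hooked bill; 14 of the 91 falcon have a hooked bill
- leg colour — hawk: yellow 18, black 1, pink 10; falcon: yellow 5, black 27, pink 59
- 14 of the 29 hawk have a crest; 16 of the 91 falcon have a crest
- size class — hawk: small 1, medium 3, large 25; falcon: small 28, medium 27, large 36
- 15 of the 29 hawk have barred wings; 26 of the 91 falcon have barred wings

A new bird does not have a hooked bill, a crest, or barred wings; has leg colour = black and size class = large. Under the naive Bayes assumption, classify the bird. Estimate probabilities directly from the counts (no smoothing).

hawk: (29/120) × (18/29) × (1/29) × (15/29) × (25/29) × (14/29) ≈ 0.00111342
falcon: (91/120) × (77/91) × (27/91) × (75/91) × (36/91) × (65/91) ≈ 0.0443389
Highest score → falcon.

falcon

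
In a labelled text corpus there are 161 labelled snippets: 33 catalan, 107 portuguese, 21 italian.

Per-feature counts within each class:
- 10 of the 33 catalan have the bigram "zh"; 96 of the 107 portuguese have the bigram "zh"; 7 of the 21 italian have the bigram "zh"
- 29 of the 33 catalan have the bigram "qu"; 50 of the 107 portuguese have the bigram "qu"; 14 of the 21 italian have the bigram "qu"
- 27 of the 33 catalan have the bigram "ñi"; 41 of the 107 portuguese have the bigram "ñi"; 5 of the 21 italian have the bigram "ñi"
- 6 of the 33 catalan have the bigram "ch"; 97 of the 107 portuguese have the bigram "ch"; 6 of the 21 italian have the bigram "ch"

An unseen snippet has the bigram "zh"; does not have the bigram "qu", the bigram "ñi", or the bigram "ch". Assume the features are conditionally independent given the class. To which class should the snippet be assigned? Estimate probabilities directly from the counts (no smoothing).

catalan: (33/161) × (10/33) × (4/33) × (6/33) × (27/33) ≈ 0.00111997
portuguese: (107/161) × (96/107) × (57/107) × (66/107) × (10/107) ≈ 0.018311
italian: (21/161) × (7/21) × (7/21) × (16/21) × (15/21) ≈ 0.00788721
Highest score → portuguese.

portuguese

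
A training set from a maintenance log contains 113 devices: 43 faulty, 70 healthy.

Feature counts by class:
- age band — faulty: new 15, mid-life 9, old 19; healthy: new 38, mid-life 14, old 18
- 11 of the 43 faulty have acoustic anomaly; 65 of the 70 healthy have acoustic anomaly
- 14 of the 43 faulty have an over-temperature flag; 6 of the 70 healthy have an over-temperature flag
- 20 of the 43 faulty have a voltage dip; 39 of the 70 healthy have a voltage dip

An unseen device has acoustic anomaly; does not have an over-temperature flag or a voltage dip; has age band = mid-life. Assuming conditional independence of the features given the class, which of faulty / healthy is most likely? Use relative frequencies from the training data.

healthy

faulty: (43/113) × (9/43) × (11/43) × (29/43) × (23/43) ≈ 0.00734983
healthy: (70/113) × (14/70) × (65/70) × (64/70) × (31/70) ≈ 0.0465812
Highest score → healthy.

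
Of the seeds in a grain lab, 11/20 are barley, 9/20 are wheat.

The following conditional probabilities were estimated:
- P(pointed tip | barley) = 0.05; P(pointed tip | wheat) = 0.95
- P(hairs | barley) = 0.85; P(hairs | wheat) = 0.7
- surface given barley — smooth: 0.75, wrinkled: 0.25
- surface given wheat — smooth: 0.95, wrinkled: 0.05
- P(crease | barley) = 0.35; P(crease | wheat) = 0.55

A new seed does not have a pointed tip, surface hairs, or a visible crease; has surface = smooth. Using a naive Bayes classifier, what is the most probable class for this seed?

barley

barley: 0.55 × (1−0.05) × (1−0.85) × 0.75 × (1−0.35) = 0.0382078125
wheat: 0.45 × (1−0.95) × (1−0.7) × 0.95 × (1−0.55) = 0.002885625
Highest score → barley.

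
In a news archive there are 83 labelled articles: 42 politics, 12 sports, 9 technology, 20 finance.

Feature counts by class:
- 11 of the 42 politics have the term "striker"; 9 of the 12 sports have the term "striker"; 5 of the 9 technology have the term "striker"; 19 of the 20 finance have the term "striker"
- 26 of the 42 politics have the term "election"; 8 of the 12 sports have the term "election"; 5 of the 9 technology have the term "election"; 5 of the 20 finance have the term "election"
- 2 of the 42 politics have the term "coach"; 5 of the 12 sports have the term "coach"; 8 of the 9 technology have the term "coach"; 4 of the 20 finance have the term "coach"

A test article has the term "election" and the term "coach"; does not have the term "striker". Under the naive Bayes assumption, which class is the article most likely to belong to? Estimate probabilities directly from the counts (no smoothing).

technology

politics: (42/83) × (31/42) × (26/42) × (2/42) ≈ 0.01101
sports: (12/83) × (3/12) × (8/12) × (5/12) ≈ 0.0100402
technology: (9/83) × (4/9) × (5/9) × (8/9) ≈ 0.0237989
finance: (20/83) × (1/20) × (5/20) × (4/20) ≈ 0.00060241
Highest score → technology.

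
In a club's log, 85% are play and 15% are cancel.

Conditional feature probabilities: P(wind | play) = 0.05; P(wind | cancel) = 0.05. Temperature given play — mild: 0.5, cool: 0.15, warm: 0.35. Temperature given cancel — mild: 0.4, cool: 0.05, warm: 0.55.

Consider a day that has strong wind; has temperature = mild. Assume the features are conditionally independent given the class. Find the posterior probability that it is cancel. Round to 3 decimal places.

0.124

play: 0.85 × 0.05 × 0.5 = 0.02125
cancel: 0.15 × 0.05 × 0.4 = 0.003
P(cancel | x) = 0.003 / 0.02425 ≈ 0.124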